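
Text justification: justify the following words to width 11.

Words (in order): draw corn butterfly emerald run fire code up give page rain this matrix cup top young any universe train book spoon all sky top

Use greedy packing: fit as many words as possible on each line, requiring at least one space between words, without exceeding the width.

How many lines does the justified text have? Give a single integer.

Answer: 13

Derivation:
Line 1: ['draw', 'corn'] (min_width=9, slack=2)
Line 2: ['butterfly'] (min_width=9, slack=2)
Line 3: ['emerald', 'run'] (min_width=11, slack=0)
Line 4: ['fire', 'code'] (min_width=9, slack=2)
Line 5: ['up', 'give'] (min_width=7, slack=4)
Line 6: ['page', 'rain'] (min_width=9, slack=2)
Line 7: ['this', 'matrix'] (min_width=11, slack=0)
Line 8: ['cup', 'top'] (min_width=7, slack=4)
Line 9: ['young', 'any'] (min_width=9, slack=2)
Line 10: ['universe'] (min_width=8, slack=3)
Line 11: ['train', 'book'] (min_width=10, slack=1)
Line 12: ['spoon', 'all'] (min_width=9, slack=2)
Line 13: ['sky', 'top'] (min_width=7, slack=4)
Total lines: 13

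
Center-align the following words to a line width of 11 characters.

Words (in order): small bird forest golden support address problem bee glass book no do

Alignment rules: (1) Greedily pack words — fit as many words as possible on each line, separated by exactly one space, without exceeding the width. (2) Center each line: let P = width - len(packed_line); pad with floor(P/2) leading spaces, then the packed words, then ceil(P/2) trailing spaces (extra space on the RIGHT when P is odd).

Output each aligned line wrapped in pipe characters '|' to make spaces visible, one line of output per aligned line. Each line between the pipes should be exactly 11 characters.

Answer: |small bird |
|  forest   |
|  golden   |
|  support  |
|  address  |
|problem bee|
|glass book |
|   no do   |

Derivation:
Line 1: ['small', 'bird'] (min_width=10, slack=1)
Line 2: ['forest'] (min_width=6, slack=5)
Line 3: ['golden'] (min_width=6, slack=5)
Line 4: ['support'] (min_width=7, slack=4)
Line 5: ['address'] (min_width=7, slack=4)
Line 6: ['problem', 'bee'] (min_width=11, slack=0)
Line 7: ['glass', 'book'] (min_width=10, slack=1)
Line 8: ['no', 'do'] (min_width=5, slack=6)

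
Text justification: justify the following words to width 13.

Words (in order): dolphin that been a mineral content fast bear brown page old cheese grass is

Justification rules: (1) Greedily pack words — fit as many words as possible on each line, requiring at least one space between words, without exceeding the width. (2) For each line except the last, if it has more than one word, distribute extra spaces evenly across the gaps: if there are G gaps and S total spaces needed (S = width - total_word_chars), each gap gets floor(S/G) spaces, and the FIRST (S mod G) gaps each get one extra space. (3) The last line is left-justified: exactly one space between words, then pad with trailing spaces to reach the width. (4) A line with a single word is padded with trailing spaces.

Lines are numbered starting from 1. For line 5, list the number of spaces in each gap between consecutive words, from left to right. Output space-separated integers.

Line 1: ['dolphin', 'that'] (min_width=12, slack=1)
Line 2: ['been', 'a'] (min_width=6, slack=7)
Line 3: ['mineral'] (min_width=7, slack=6)
Line 4: ['content', 'fast'] (min_width=12, slack=1)
Line 5: ['bear', 'brown'] (min_width=10, slack=3)
Line 6: ['page', 'old'] (min_width=8, slack=5)
Line 7: ['cheese', 'grass'] (min_width=12, slack=1)
Line 8: ['is'] (min_width=2, slack=11)

Answer: 4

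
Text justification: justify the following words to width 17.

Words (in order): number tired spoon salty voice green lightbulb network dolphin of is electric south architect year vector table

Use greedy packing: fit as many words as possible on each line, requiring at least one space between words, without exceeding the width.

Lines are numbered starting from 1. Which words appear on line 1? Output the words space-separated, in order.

Line 1: ['number', 'tired'] (min_width=12, slack=5)
Line 2: ['spoon', 'salty', 'voice'] (min_width=17, slack=0)
Line 3: ['green', 'lightbulb'] (min_width=15, slack=2)
Line 4: ['network', 'dolphin'] (min_width=15, slack=2)
Line 5: ['of', 'is', 'electric'] (min_width=14, slack=3)
Line 6: ['south', 'architect'] (min_width=15, slack=2)
Line 7: ['year', 'vector', 'table'] (min_width=17, slack=0)

Answer: number tired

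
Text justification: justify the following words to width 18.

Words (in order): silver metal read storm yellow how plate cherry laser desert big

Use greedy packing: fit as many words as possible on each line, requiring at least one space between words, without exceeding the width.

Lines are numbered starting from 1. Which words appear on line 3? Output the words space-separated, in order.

Line 1: ['silver', 'metal', 'read'] (min_width=17, slack=1)
Line 2: ['storm', 'yellow', 'how'] (min_width=16, slack=2)
Line 3: ['plate', 'cherry', 'laser'] (min_width=18, slack=0)
Line 4: ['desert', 'big'] (min_width=10, slack=8)

Answer: plate cherry laser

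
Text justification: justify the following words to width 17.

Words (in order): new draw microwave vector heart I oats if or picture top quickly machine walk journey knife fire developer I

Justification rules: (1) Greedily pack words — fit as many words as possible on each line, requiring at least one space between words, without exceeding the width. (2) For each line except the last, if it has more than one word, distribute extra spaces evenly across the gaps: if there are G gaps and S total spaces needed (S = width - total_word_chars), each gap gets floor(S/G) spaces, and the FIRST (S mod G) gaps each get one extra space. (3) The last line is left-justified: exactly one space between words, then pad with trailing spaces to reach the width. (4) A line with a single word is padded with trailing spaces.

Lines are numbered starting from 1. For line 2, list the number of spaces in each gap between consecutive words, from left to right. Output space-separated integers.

Answer: 2

Derivation:
Line 1: ['new', 'draw'] (min_width=8, slack=9)
Line 2: ['microwave', 'vector'] (min_width=16, slack=1)
Line 3: ['heart', 'I', 'oats', 'if'] (min_width=15, slack=2)
Line 4: ['or', 'picture', 'top'] (min_width=14, slack=3)
Line 5: ['quickly', 'machine'] (min_width=15, slack=2)
Line 6: ['walk', 'journey'] (min_width=12, slack=5)
Line 7: ['knife', 'fire'] (min_width=10, slack=7)
Line 8: ['developer', 'I'] (min_width=11, slack=6)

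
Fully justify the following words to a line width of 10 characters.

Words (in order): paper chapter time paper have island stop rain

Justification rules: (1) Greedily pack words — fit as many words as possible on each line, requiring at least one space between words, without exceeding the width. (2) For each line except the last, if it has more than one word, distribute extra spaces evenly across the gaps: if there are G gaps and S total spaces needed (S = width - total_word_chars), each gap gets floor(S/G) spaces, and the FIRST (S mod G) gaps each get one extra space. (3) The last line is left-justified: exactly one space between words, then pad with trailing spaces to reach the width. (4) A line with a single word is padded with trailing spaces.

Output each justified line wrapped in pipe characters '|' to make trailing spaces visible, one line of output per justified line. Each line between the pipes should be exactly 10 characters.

Answer: |paper     |
|chapter   |
|time paper|
|have      |
|island    |
|stop rain |

Derivation:
Line 1: ['paper'] (min_width=5, slack=5)
Line 2: ['chapter'] (min_width=7, slack=3)
Line 3: ['time', 'paper'] (min_width=10, slack=0)
Line 4: ['have'] (min_width=4, slack=6)
Line 5: ['island'] (min_width=6, slack=4)
Line 6: ['stop', 'rain'] (min_width=9, slack=1)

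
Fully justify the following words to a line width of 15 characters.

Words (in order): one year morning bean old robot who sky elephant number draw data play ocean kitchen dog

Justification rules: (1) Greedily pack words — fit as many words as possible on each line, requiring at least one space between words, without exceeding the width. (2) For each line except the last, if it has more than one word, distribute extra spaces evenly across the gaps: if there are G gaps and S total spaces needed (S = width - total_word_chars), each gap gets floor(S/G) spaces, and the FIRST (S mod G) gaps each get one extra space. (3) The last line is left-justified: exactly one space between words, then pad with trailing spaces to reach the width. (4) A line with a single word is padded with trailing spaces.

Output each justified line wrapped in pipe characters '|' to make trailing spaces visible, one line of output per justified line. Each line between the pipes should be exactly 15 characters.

Answer: |one        year|
|morning    bean|
|old  robot  who|
|sky    elephant|
|number     draw|
|data play ocean|
|kitchen dog    |

Derivation:
Line 1: ['one', 'year'] (min_width=8, slack=7)
Line 2: ['morning', 'bean'] (min_width=12, slack=3)
Line 3: ['old', 'robot', 'who'] (min_width=13, slack=2)
Line 4: ['sky', 'elephant'] (min_width=12, slack=3)
Line 5: ['number', 'draw'] (min_width=11, slack=4)
Line 6: ['data', 'play', 'ocean'] (min_width=15, slack=0)
Line 7: ['kitchen', 'dog'] (min_width=11, slack=4)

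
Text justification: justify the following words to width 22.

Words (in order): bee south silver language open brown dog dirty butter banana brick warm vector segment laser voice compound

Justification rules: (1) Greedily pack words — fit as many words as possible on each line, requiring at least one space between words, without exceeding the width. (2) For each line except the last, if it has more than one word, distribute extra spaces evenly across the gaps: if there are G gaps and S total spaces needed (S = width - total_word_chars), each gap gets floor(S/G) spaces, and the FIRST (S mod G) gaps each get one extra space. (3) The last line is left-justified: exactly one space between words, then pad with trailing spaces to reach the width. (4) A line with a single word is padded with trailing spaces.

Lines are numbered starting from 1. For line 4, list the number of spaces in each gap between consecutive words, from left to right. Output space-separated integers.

Line 1: ['bee', 'south', 'silver'] (min_width=16, slack=6)
Line 2: ['language', 'open', 'brown'] (min_width=19, slack=3)
Line 3: ['dog', 'dirty', 'butter'] (min_width=16, slack=6)
Line 4: ['banana', 'brick', 'warm'] (min_width=17, slack=5)
Line 5: ['vector', 'segment', 'laser'] (min_width=20, slack=2)
Line 6: ['voice', 'compound'] (min_width=14, slack=8)

Answer: 4 3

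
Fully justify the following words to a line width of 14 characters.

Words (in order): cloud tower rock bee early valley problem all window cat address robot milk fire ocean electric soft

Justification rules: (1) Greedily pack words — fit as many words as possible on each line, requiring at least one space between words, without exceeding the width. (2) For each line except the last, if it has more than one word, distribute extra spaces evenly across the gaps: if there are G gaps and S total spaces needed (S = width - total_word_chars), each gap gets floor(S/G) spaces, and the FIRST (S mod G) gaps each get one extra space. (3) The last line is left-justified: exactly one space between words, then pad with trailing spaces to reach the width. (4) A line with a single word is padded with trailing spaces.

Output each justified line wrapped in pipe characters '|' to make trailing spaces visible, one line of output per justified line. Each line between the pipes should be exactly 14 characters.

Line 1: ['cloud', 'tower'] (min_width=11, slack=3)
Line 2: ['rock', 'bee', 'early'] (min_width=14, slack=0)
Line 3: ['valley', 'problem'] (min_width=14, slack=0)
Line 4: ['all', 'window', 'cat'] (min_width=14, slack=0)
Line 5: ['address', 'robot'] (min_width=13, slack=1)
Line 6: ['milk', 'fire'] (min_width=9, slack=5)
Line 7: ['ocean', 'electric'] (min_width=14, slack=0)
Line 8: ['soft'] (min_width=4, slack=10)

Answer: |cloud    tower|
|rock bee early|
|valley problem|
|all window cat|
|address  robot|
|milk      fire|
|ocean electric|
|soft          |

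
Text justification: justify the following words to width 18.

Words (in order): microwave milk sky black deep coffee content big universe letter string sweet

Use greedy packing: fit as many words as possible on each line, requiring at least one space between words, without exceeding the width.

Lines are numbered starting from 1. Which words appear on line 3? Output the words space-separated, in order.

Line 1: ['microwave', 'milk', 'sky'] (min_width=18, slack=0)
Line 2: ['black', 'deep', 'coffee'] (min_width=17, slack=1)
Line 3: ['content', 'big'] (min_width=11, slack=7)
Line 4: ['universe', 'letter'] (min_width=15, slack=3)
Line 5: ['string', 'sweet'] (min_width=12, slack=6)

Answer: content big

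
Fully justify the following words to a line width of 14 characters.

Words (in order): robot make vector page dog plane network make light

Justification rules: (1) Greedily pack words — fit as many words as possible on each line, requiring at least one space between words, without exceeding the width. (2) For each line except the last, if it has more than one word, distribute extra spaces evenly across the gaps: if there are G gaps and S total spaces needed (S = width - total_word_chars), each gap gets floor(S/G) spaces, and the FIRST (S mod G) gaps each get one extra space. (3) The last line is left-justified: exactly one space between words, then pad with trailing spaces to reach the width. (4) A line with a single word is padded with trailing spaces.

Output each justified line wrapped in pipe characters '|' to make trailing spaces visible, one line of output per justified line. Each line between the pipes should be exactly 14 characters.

Line 1: ['robot', 'make'] (min_width=10, slack=4)
Line 2: ['vector', 'page'] (min_width=11, slack=3)
Line 3: ['dog', 'plane'] (min_width=9, slack=5)
Line 4: ['network', 'make'] (min_width=12, slack=2)
Line 5: ['light'] (min_width=5, slack=9)

Answer: |robot     make|
|vector    page|
|dog      plane|
|network   make|
|light         |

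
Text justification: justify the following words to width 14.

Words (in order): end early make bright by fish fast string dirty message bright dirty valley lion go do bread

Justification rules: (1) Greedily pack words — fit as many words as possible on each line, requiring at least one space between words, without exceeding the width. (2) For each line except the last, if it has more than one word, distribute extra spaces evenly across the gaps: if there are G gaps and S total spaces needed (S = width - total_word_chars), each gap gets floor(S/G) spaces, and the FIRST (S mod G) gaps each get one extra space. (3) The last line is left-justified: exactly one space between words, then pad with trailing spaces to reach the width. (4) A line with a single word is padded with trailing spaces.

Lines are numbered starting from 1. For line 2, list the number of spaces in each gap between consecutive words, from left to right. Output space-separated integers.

Answer: 1 1

Derivation:
Line 1: ['end', 'early', 'make'] (min_width=14, slack=0)
Line 2: ['bright', 'by', 'fish'] (min_width=14, slack=0)
Line 3: ['fast', 'string'] (min_width=11, slack=3)
Line 4: ['dirty', 'message'] (min_width=13, slack=1)
Line 5: ['bright', 'dirty'] (min_width=12, slack=2)
Line 6: ['valley', 'lion', 'go'] (min_width=14, slack=0)
Line 7: ['do', 'bread'] (min_width=8, slack=6)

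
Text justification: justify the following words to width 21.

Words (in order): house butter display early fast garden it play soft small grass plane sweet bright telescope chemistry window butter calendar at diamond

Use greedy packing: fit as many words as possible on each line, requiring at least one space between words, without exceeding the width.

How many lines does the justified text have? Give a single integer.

Line 1: ['house', 'butter', 'display'] (min_width=20, slack=1)
Line 2: ['early', 'fast', 'garden', 'it'] (min_width=20, slack=1)
Line 3: ['play', 'soft', 'small', 'grass'] (min_width=21, slack=0)
Line 4: ['plane', 'sweet', 'bright'] (min_width=18, slack=3)
Line 5: ['telescope', 'chemistry'] (min_width=19, slack=2)
Line 6: ['window', 'butter'] (min_width=13, slack=8)
Line 7: ['calendar', 'at', 'diamond'] (min_width=19, slack=2)
Total lines: 7

Answer: 7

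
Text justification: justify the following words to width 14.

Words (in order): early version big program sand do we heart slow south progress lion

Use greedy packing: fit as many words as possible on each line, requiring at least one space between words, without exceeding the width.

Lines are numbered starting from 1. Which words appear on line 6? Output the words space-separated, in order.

Answer: lion

Derivation:
Line 1: ['early', 'version'] (min_width=13, slack=1)
Line 2: ['big', 'program'] (min_width=11, slack=3)
Line 3: ['sand', 'do', 'we'] (min_width=10, slack=4)
Line 4: ['heart', 'slow'] (min_width=10, slack=4)
Line 5: ['south', 'progress'] (min_width=14, slack=0)
Line 6: ['lion'] (min_width=4, slack=10)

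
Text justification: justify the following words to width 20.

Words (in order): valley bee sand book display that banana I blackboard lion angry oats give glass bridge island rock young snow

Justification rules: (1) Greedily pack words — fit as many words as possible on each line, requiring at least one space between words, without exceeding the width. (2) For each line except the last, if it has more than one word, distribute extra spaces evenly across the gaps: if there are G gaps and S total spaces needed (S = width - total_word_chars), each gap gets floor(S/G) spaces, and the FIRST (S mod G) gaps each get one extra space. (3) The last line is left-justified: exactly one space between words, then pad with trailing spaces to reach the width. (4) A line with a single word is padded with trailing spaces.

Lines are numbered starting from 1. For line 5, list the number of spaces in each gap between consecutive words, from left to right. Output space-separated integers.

Line 1: ['valley', 'bee', 'sand', 'book'] (min_width=20, slack=0)
Line 2: ['display', 'that', 'banana'] (min_width=19, slack=1)
Line 3: ['I', 'blackboard', 'lion'] (min_width=17, slack=3)
Line 4: ['angry', 'oats', 'give'] (min_width=15, slack=5)
Line 5: ['glass', 'bridge', 'island'] (min_width=19, slack=1)
Line 6: ['rock', 'young', 'snow'] (min_width=15, slack=5)

Answer: 2 1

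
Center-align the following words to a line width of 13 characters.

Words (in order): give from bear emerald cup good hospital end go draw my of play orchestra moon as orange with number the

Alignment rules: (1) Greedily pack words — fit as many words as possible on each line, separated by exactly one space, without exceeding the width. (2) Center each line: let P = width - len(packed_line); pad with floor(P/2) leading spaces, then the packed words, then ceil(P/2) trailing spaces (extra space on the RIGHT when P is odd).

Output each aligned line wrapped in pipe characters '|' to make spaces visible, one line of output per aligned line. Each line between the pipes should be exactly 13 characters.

Line 1: ['give', 'from'] (min_width=9, slack=4)
Line 2: ['bear', 'emerald'] (min_width=12, slack=1)
Line 3: ['cup', 'good'] (min_width=8, slack=5)
Line 4: ['hospital', 'end'] (min_width=12, slack=1)
Line 5: ['go', 'draw', 'my', 'of'] (min_width=13, slack=0)
Line 6: ['play'] (min_width=4, slack=9)
Line 7: ['orchestra'] (min_width=9, slack=4)
Line 8: ['moon', 'as'] (min_width=7, slack=6)
Line 9: ['orange', 'with'] (min_width=11, slack=2)
Line 10: ['number', 'the'] (min_width=10, slack=3)

Answer: |  give from  |
|bear emerald |
|  cup good   |
|hospital end |
|go draw my of|
|    play     |
|  orchestra  |
|   moon as   |
| orange with |
| number the  |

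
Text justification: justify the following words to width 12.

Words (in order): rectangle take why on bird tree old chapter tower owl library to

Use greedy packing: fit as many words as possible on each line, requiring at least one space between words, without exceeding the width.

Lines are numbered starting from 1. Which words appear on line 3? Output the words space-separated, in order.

Line 1: ['rectangle'] (min_width=9, slack=3)
Line 2: ['take', 'why', 'on'] (min_width=11, slack=1)
Line 3: ['bird', 'tree'] (min_width=9, slack=3)
Line 4: ['old', 'chapter'] (min_width=11, slack=1)
Line 5: ['tower', 'owl'] (min_width=9, slack=3)
Line 6: ['library', 'to'] (min_width=10, slack=2)

Answer: bird tree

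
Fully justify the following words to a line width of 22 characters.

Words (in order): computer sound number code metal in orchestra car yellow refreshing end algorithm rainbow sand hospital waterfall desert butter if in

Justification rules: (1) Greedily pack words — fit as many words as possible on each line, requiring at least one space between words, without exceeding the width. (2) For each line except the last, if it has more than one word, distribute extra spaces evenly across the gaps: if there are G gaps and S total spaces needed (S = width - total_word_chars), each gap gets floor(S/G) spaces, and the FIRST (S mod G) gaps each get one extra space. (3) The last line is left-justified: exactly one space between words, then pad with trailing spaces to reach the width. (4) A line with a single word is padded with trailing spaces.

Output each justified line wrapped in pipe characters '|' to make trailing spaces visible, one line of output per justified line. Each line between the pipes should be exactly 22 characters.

Line 1: ['computer', 'sound', 'number'] (min_width=21, slack=1)
Line 2: ['code', 'metal', 'in'] (min_width=13, slack=9)
Line 3: ['orchestra', 'car', 'yellow'] (min_width=20, slack=2)
Line 4: ['refreshing', 'end'] (min_width=14, slack=8)
Line 5: ['algorithm', 'rainbow', 'sand'] (min_width=22, slack=0)
Line 6: ['hospital', 'waterfall'] (min_width=18, slack=4)
Line 7: ['desert', 'butter', 'if', 'in'] (min_width=19, slack=3)

Answer: |computer  sound number|
|code      metal     in|
|orchestra  car  yellow|
|refreshing         end|
|algorithm rainbow sand|
|hospital     waterfall|
|desert butter if in   |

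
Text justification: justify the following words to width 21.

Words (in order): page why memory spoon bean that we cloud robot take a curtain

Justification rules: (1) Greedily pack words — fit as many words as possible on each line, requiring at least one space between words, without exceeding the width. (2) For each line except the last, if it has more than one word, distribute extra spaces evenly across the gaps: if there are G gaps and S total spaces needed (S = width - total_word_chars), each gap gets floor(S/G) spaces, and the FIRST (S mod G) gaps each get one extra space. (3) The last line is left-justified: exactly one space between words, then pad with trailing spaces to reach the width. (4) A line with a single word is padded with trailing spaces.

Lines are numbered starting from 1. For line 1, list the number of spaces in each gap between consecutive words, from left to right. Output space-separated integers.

Line 1: ['page', 'why', 'memory', 'spoon'] (min_width=21, slack=0)
Line 2: ['bean', 'that', 'we', 'cloud'] (min_width=18, slack=3)
Line 3: ['robot', 'take', 'a', 'curtain'] (min_width=20, slack=1)

Answer: 1 1 1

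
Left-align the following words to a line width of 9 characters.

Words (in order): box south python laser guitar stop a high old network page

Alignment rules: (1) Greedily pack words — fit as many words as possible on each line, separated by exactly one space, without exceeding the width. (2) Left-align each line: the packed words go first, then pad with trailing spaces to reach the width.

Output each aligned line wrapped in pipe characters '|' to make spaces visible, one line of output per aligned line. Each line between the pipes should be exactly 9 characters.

Answer: |box south|
|python   |
|laser    |
|guitar   |
|stop a   |
|high old |
|network  |
|page     |

Derivation:
Line 1: ['box', 'south'] (min_width=9, slack=0)
Line 2: ['python'] (min_width=6, slack=3)
Line 3: ['laser'] (min_width=5, slack=4)
Line 4: ['guitar'] (min_width=6, slack=3)
Line 5: ['stop', 'a'] (min_width=6, slack=3)
Line 6: ['high', 'old'] (min_width=8, slack=1)
Line 7: ['network'] (min_width=7, slack=2)
Line 8: ['page'] (min_width=4, slack=5)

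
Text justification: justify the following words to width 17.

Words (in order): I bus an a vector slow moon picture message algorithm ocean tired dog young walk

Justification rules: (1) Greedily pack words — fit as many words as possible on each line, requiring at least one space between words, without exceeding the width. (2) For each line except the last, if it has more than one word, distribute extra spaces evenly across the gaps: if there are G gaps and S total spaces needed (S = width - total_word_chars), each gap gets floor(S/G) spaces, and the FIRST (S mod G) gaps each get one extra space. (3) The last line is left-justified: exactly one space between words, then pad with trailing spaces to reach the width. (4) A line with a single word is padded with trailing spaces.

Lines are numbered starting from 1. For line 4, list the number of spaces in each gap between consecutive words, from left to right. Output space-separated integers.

Line 1: ['I', 'bus', 'an', 'a', 'vector'] (min_width=17, slack=0)
Line 2: ['slow', 'moon', 'picture'] (min_width=17, slack=0)
Line 3: ['message', 'algorithm'] (min_width=17, slack=0)
Line 4: ['ocean', 'tired', 'dog'] (min_width=15, slack=2)
Line 5: ['young', 'walk'] (min_width=10, slack=7)

Answer: 2 2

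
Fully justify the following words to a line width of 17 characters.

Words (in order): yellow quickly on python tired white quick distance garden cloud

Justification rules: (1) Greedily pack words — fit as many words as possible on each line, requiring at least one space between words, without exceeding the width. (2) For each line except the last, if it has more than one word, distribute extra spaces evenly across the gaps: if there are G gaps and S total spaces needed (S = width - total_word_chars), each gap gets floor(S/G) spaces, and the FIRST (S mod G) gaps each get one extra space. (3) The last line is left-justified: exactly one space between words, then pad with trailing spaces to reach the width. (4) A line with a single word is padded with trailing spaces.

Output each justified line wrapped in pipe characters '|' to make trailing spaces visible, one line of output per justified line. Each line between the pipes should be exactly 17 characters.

Answer: |yellow quickly on|
|python      tired|
|white       quick|
|distance   garden|
|cloud            |

Derivation:
Line 1: ['yellow', 'quickly', 'on'] (min_width=17, slack=0)
Line 2: ['python', 'tired'] (min_width=12, slack=5)
Line 3: ['white', 'quick'] (min_width=11, slack=6)
Line 4: ['distance', 'garden'] (min_width=15, slack=2)
Line 5: ['cloud'] (min_width=5, slack=12)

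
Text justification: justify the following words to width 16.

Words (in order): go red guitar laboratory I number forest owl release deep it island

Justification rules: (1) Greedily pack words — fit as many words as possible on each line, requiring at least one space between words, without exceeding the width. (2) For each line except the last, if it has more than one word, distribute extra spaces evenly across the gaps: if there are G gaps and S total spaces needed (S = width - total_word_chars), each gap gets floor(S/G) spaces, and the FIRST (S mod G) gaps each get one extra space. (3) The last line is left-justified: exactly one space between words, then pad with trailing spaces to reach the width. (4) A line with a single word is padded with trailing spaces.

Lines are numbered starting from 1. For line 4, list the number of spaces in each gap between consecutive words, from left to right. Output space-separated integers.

Line 1: ['go', 'red', 'guitar'] (min_width=13, slack=3)
Line 2: ['laboratory', 'I'] (min_width=12, slack=4)
Line 3: ['number', 'forest'] (min_width=13, slack=3)
Line 4: ['owl', 'release', 'deep'] (min_width=16, slack=0)
Line 5: ['it', 'island'] (min_width=9, slack=7)

Answer: 1 1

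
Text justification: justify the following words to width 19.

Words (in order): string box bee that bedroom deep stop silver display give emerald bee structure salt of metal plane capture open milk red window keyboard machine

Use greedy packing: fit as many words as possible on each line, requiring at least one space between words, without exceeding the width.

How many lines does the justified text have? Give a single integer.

Answer: 9

Derivation:
Line 1: ['string', 'box', 'bee', 'that'] (min_width=19, slack=0)
Line 2: ['bedroom', 'deep', 'stop'] (min_width=17, slack=2)
Line 3: ['silver', 'display', 'give'] (min_width=19, slack=0)
Line 4: ['emerald', 'bee'] (min_width=11, slack=8)
Line 5: ['structure', 'salt', 'of'] (min_width=17, slack=2)
Line 6: ['metal', 'plane', 'capture'] (min_width=19, slack=0)
Line 7: ['open', 'milk', 'red'] (min_width=13, slack=6)
Line 8: ['window', 'keyboard'] (min_width=15, slack=4)
Line 9: ['machine'] (min_width=7, slack=12)
Total lines: 9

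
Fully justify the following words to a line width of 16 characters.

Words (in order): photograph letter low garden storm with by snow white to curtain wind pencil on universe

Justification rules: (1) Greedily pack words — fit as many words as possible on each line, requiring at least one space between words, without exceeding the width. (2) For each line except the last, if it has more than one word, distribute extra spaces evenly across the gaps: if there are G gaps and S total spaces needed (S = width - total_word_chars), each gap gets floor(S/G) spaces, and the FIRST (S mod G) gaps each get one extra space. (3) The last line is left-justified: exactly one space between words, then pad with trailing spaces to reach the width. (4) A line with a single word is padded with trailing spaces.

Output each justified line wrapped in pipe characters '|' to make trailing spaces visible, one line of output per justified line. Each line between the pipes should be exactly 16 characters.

Answer: |photograph      |
|letter       low|
|garden     storm|
|with   by   snow|
|white to curtain|
|wind  pencil  on|
|universe        |

Derivation:
Line 1: ['photograph'] (min_width=10, slack=6)
Line 2: ['letter', 'low'] (min_width=10, slack=6)
Line 3: ['garden', 'storm'] (min_width=12, slack=4)
Line 4: ['with', 'by', 'snow'] (min_width=12, slack=4)
Line 5: ['white', 'to', 'curtain'] (min_width=16, slack=0)
Line 6: ['wind', 'pencil', 'on'] (min_width=14, slack=2)
Line 7: ['universe'] (min_width=8, slack=8)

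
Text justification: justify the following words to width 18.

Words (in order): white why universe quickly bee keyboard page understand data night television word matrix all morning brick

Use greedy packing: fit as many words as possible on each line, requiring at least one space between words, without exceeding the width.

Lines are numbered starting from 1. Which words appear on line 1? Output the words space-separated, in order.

Answer: white why universe

Derivation:
Line 1: ['white', 'why', 'universe'] (min_width=18, slack=0)
Line 2: ['quickly', 'bee'] (min_width=11, slack=7)
Line 3: ['keyboard', 'page'] (min_width=13, slack=5)
Line 4: ['understand', 'data'] (min_width=15, slack=3)
Line 5: ['night', 'television'] (min_width=16, slack=2)
Line 6: ['word', 'matrix', 'all'] (min_width=15, slack=3)
Line 7: ['morning', 'brick'] (min_width=13, slack=5)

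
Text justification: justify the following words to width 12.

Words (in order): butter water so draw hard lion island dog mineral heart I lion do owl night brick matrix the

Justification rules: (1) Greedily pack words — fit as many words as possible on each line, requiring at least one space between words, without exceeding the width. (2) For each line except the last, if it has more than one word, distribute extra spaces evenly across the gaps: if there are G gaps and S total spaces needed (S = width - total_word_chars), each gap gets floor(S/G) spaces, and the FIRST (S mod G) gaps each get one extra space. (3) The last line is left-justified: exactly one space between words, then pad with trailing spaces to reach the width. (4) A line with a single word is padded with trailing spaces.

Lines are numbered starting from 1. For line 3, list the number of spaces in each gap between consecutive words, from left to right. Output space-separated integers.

Answer: 2

Derivation:
Line 1: ['butter', 'water'] (min_width=12, slack=0)
Line 2: ['so', 'draw', 'hard'] (min_width=12, slack=0)
Line 3: ['lion', 'island'] (min_width=11, slack=1)
Line 4: ['dog', 'mineral'] (min_width=11, slack=1)
Line 5: ['heart', 'I', 'lion'] (min_width=12, slack=0)
Line 6: ['do', 'owl', 'night'] (min_width=12, slack=0)
Line 7: ['brick', 'matrix'] (min_width=12, slack=0)
Line 8: ['the'] (min_width=3, slack=9)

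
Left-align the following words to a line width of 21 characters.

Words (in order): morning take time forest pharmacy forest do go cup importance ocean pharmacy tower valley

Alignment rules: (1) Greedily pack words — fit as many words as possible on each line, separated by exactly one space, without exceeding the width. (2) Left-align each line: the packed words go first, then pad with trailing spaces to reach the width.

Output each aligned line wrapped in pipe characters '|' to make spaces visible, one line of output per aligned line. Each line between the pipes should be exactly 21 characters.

Answer: |morning take time    |
|forest pharmacy      |
|forest do go cup     |
|importance ocean     |
|pharmacy tower valley|

Derivation:
Line 1: ['morning', 'take', 'time'] (min_width=17, slack=4)
Line 2: ['forest', 'pharmacy'] (min_width=15, slack=6)
Line 3: ['forest', 'do', 'go', 'cup'] (min_width=16, slack=5)
Line 4: ['importance', 'ocean'] (min_width=16, slack=5)
Line 5: ['pharmacy', 'tower', 'valley'] (min_width=21, slack=0)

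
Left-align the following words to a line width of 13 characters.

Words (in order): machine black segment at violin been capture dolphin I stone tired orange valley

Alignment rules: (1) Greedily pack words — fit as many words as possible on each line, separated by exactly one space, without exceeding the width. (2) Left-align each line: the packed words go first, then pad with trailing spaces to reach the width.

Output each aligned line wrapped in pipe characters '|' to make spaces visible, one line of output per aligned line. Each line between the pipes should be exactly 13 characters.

Line 1: ['machine', 'black'] (min_width=13, slack=0)
Line 2: ['segment', 'at'] (min_width=10, slack=3)
Line 3: ['violin', 'been'] (min_width=11, slack=2)
Line 4: ['capture'] (min_width=7, slack=6)
Line 5: ['dolphin', 'I'] (min_width=9, slack=4)
Line 6: ['stone', 'tired'] (min_width=11, slack=2)
Line 7: ['orange', 'valley'] (min_width=13, slack=0)

Answer: |machine black|
|segment at   |
|violin been  |
|capture      |
|dolphin I    |
|stone tired  |
|orange valley|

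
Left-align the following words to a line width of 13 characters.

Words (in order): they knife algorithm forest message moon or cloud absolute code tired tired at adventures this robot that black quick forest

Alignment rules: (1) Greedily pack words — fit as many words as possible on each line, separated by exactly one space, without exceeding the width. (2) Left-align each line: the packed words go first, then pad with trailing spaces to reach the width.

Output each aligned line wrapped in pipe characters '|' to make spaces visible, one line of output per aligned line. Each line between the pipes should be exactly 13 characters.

Answer: |they knife   |
|algorithm    |
|forest       |
|message moon |
|or cloud     |
|absolute code|
|tired tired  |
|at adventures|
|this robot   |
|that black   |
|quick forest |

Derivation:
Line 1: ['they', 'knife'] (min_width=10, slack=3)
Line 2: ['algorithm'] (min_width=9, slack=4)
Line 3: ['forest'] (min_width=6, slack=7)
Line 4: ['message', 'moon'] (min_width=12, slack=1)
Line 5: ['or', 'cloud'] (min_width=8, slack=5)
Line 6: ['absolute', 'code'] (min_width=13, slack=0)
Line 7: ['tired', 'tired'] (min_width=11, slack=2)
Line 8: ['at', 'adventures'] (min_width=13, slack=0)
Line 9: ['this', 'robot'] (min_width=10, slack=3)
Line 10: ['that', 'black'] (min_width=10, slack=3)
Line 11: ['quick', 'forest'] (min_width=12, slack=1)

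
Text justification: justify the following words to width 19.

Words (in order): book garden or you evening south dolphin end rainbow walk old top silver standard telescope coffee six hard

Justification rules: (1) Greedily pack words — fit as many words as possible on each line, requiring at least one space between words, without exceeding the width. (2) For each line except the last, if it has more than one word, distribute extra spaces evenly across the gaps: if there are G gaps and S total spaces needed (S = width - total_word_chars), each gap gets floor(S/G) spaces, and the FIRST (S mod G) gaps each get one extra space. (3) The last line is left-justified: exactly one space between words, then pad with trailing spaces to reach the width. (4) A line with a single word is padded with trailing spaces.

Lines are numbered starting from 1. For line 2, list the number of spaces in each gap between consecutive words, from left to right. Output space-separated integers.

Line 1: ['book', 'garden', 'or', 'you'] (min_width=18, slack=1)
Line 2: ['evening', 'south'] (min_width=13, slack=6)
Line 3: ['dolphin', 'end', 'rainbow'] (min_width=19, slack=0)
Line 4: ['walk', 'old', 'top', 'silver'] (min_width=19, slack=0)
Line 5: ['standard', 'telescope'] (min_width=18, slack=1)
Line 6: ['coffee', 'six', 'hard'] (min_width=15, slack=4)

Answer: 7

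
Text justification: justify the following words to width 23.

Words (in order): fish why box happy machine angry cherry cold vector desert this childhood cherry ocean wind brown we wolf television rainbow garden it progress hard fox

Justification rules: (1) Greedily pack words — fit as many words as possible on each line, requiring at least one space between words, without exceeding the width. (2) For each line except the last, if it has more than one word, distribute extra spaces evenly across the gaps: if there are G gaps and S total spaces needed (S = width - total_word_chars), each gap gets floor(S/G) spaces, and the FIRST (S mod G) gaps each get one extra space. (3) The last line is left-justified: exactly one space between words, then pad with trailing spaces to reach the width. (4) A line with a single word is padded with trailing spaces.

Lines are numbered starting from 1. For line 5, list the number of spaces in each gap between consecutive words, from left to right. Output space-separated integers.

Answer: 3 3 2

Derivation:
Line 1: ['fish', 'why', 'box', 'happy'] (min_width=18, slack=5)
Line 2: ['machine', 'angry', 'cherry'] (min_width=20, slack=3)
Line 3: ['cold', 'vector', 'desert', 'this'] (min_width=23, slack=0)
Line 4: ['childhood', 'cherry', 'ocean'] (min_width=22, slack=1)
Line 5: ['wind', 'brown', 'we', 'wolf'] (min_width=18, slack=5)
Line 6: ['television', 'rainbow'] (min_width=18, slack=5)
Line 7: ['garden', 'it', 'progress', 'hard'] (min_width=23, slack=0)
Line 8: ['fox'] (min_width=3, slack=20)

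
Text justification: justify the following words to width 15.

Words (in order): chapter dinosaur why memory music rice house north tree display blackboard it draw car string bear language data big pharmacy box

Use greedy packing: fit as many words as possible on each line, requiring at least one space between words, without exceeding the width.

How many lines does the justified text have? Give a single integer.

Line 1: ['chapter'] (min_width=7, slack=8)
Line 2: ['dinosaur', 'why'] (min_width=12, slack=3)
Line 3: ['memory', 'music'] (min_width=12, slack=3)
Line 4: ['rice', 'house'] (min_width=10, slack=5)
Line 5: ['north', 'tree'] (min_width=10, slack=5)
Line 6: ['display'] (min_width=7, slack=8)
Line 7: ['blackboard', 'it'] (min_width=13, slack=2)
Line 8: ['draw', 'car', 'string'] (min_width=15, slack=0)
Line 9: ['bear', 'language'] (min_width=13, slack=2)
Line 10: ['data', 'big'] (min_width=8, slack=7)
Line 11: ['pharmacy', 'box'] (min_width=12, slack=3)
Total lines: 11

Answer: 11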